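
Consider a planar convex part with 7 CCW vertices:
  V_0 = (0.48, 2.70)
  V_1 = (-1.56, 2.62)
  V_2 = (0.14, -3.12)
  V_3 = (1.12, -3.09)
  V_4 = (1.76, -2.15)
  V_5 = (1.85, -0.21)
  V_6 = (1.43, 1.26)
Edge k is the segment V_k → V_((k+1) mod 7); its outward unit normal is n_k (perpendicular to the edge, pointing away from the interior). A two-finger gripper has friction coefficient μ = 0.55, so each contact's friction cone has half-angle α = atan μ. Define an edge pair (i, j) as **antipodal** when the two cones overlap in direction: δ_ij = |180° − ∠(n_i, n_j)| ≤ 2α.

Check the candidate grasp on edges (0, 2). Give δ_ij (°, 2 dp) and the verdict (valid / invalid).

δ = 0.49°, valid

α = atan 0.55 = 28.81°;  2α = 57.62°
edge 0: e_0 = (-2.04, -0.08);  n_0 = (-0.0392, +0.9992)
edge 2: e_2 = (+0.98, +0.03);  n_2 = (+0.0306, -0.9995)
∠(n_0, n_2) = 179.51°
δ = |180° − 179.51°| = 0.49°
0.49° ≤ 2α = 57.62°  →  valid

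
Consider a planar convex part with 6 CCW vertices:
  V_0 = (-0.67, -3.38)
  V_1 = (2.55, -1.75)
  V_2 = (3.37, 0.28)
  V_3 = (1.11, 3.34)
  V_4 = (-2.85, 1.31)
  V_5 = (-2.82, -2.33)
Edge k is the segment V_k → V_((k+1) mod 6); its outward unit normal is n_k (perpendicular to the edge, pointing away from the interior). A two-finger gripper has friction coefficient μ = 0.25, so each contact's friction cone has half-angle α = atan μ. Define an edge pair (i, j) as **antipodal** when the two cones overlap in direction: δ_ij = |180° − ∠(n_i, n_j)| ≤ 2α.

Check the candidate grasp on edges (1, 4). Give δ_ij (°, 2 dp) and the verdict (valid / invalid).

δ = 22.47°, valid

α = atan 0.25 = 14.04°;  2α = 28.07°
edge 1: e_1 = (+0.82, +2.03);  n_1 = (+0.9272, -0.3745)
edge 4: e_4 = (+0.03, -3.64);  n_4 = (-1.0000, -0.0082)
∠(n_1, n_4) = 157.53°
δ = |180° − 157.53°| = 22.47°
22.47° ≤ 2α = 28.07°  →  valid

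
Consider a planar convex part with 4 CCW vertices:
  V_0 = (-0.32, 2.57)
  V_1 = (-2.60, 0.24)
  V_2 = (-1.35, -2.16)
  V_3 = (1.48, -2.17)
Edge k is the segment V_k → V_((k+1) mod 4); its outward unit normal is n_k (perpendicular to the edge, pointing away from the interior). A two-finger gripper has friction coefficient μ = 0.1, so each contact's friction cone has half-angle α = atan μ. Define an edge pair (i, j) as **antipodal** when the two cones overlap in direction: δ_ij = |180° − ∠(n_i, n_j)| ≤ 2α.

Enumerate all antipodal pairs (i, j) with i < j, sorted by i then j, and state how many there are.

α = atan 0.1 = 5.71°;  2α = 11.42°
n_0 = (-0.7147, +0.6994)
n_1 = (-0.8869, -0.4619)
n_2 = (-0.0035, -1.0000)
n_3 = (+0.9349, +0.3550)
  (0,1): δ = 108.11°  ·
  (0,2): δ = 45.82°  ·
  (0,3): δ = 65.17°  ·
  (1,2): δ = 117.71°  ·
  (1,3): δ = 6.72°  ✓
  (2,3): δ = 69.00°  ·
antipodal pairs: 1

count = 1; pairs: (1,3)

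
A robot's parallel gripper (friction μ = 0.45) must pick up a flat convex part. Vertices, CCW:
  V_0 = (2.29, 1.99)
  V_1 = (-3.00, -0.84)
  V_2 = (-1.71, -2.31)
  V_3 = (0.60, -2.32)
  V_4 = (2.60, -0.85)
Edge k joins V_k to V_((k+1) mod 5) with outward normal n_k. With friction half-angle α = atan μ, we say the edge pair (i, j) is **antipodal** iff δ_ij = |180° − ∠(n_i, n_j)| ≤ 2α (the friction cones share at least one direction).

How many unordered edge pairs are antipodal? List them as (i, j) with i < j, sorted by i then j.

α = atan 0.45 = 24.23°;  2α = 48.46°
n_0 = (-0.4717, +0.8818)
n_1 = (-0.7516, -0.6596)
n_2 = (-0.0043, -1.0000)
n_3 = (+0.5922, -0.8058)
n_4 = (+0.9941, +0.1085)
  (0,1): δ = 76.88°  ·
  (0,2): δ = 28.39°  ✓
  (0,3): δ = 8.17°  ✓
  (0,4): δ = 68.08°  ·
  (1,2): δ = 131.52°  ·
  (1,3): δ = 94.95°  ·
  (1,4): δ = 35.04°  ✓
  (2,3): δ = 143.44°  ·
  (2,4): δ = 83.52°  ·
  (3,4): δ = 120.09°  ·
antipodal pairs: 3

count = 3; pairs: (0,2), (0,3), (1,4)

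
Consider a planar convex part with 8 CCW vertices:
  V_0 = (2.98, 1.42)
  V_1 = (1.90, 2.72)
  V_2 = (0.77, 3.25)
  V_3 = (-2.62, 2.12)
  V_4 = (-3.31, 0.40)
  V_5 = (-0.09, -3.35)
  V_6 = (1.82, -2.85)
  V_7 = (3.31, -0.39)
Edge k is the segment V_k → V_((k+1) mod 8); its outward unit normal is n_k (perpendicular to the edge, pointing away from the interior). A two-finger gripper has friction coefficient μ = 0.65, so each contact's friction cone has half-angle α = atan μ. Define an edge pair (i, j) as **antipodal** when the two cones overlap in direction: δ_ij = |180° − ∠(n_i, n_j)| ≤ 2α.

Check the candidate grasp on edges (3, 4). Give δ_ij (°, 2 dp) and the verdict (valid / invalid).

α = atan 0.65 = 33.02°;  2α = 66.05°
edge 3: e_3 = (-0.69, -1.72);  n_3 = (-0.9281, +0.3723)
edge 4: e_4 = (+3.22, -3.75);  n_4 = (-0.7587, -0.6515)
∠(n_3, n_4) = 62.51°
δ = |180° − 62.51°| = 117.49°
117.49° > 2α = 66.05°  →  invalid

δ = 117.49°, invalid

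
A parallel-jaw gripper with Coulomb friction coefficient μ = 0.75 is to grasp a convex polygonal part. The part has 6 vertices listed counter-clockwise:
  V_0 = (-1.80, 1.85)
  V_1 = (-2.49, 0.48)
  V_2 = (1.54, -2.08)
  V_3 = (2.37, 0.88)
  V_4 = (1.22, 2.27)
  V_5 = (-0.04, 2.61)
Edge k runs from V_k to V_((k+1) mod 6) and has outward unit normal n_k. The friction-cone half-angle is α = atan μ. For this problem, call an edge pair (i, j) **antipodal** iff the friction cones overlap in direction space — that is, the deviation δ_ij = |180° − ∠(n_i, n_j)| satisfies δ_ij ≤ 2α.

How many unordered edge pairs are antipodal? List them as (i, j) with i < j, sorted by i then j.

count = 7; pairs: (0,2), (0,3), (1,2), (1,3), (1,4), (1,5), (2,5)

α = atan 0.75 = 36.87°;  2α = 73.74°
n_0 = (-0.8931, +0.4498)
n_1 = (-0.5362, -0.8441)
n_2 = (+0.9629, -0.2700)
n_3 = (+0.7705, +0.6375)
n_4 = (+0.2605, +0.9655)
n_5 = (-0.3964, +0.9181)
  (0,1): δ = 95.69°  ·
  (0,2): δ = 11.07°  ✓
  (0,3): δ = 66.33°  ✓
  (0,4): δ = 101.63°  ·
  (0,5): δ = 140.09°  ·
  (1,2): δ = 73.24°  ✓
  (1,3): δ = 17.97°  ✓
  (1,4): δ = 17.32°  ✓
  (1,5): δ = 55.78°  ✓
  (2,3): δ = 124.73°  ·
  (2,4): δ = 89.44°  ·
  (2,5): δ = 50.98°  ✓
  (3,4): δ = 144.70°  ·
  (3,5): δ = 106.25°  ·
  (4,5): δ = 141.54°  ·
antipodal pairs: 7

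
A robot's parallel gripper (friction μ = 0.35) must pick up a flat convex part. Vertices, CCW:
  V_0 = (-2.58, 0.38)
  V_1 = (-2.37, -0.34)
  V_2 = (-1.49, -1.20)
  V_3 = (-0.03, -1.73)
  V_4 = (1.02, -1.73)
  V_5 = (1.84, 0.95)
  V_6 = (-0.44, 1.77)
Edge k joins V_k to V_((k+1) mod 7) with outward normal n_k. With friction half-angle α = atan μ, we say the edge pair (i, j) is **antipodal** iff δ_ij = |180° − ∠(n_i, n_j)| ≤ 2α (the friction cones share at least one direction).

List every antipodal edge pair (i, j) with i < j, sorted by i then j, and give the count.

α = atan 0.35 = 19.29°;  2α = 38.58°
n_0 = (-0.9600, -0.2800)
n_1 = (-0.6989, -0.7152)
n_2 = (-0.3412, -0.9400)
n_3 = (+0.0000, -1.0000)
n_4 = (+0.9562, -0.2926)
n_5 = (+0.3384, +0.9410)
n_6 = (-0.5447, +0.8386)
  (0,1): δ = 150.60°  ·
  (0,2): δ = 126.21°  ·
  (0,3): δ = 106.26°  ·
  (0,4): δ = 33.27°  ✓
  (0,5): δ = 53.96°  ·
  (0,6): δ = 106.74°  ·
  (1,2): δ = 155.61°  ·
  (1,3): δ = 135.66°  ·
  (1,4): δ = 62.67°  ·
  (1,5): δ = 24.56°  ✓
  (1,6): δ = 77.35°  ·
  (2,3): δ = 160.05°  ·
  (2,4): δ = 87.06°  ·
  (2,5): δ = 0.17°  ✓
  (2,6): δ = 52.96°  ·
  (3,4): δ = 107.01°  ·
  (3,5): δ = 19.78°  ✓
  (3,6): δ = 33.01°  ✓
  (4,5): δ = 92.77°  ·
  (4,6): δ = 39.98°  ·
  (5,6): δ = 127.21°  ·
antipodal pairs: 5

count = 5; pairs: (0,4), (1,5), (2,5), (3,5), (3,6)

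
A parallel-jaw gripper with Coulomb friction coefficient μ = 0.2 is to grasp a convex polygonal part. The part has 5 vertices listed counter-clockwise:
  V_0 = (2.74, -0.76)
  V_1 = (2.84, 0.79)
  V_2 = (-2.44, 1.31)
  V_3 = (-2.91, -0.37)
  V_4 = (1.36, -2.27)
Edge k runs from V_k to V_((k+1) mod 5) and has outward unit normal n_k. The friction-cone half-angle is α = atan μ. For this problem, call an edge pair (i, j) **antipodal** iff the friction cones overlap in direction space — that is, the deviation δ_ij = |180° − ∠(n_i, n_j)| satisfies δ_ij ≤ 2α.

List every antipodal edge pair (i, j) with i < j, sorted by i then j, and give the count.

count = 2; pairs: (0,2), (1,3)

α = atan 0.2 = 11.31°;  2α = 22.62°
n_0 = (+0.9979, -0.0644)
n_1 = (+0.0980, +0.9952)
n_2 = (-0.9630, +0.2694)
n_3 = (-0.4065, -0.9136)
n_4 = (+0.7382, -0.6746)
  (0,1): δ = 91.93°  ·
  (0,2): δ = 11.94°  ✓
  (0,3): δ = 69.70°  ·
  (0,4): δ = 141.27°  ·
  (1,2): δ = 100.00°  ·
  (1,3): δ = 18.36°  ✓
  (1,4): δ = 53.20°  ·
  (2,3): δ = 98.36°  ·
  (2,4): δ = 26.79°  ·
  (3,4): δ = 108.44°  ·
antipodal pairs: 2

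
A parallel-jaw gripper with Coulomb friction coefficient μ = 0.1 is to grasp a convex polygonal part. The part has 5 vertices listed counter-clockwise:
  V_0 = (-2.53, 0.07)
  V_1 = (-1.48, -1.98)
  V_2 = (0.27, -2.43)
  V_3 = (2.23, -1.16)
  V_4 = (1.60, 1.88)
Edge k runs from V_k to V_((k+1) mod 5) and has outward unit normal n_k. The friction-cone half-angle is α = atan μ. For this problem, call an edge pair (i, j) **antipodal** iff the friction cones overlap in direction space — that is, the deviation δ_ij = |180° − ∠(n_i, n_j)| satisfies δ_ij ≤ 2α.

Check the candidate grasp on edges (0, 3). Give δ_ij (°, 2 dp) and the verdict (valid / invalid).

δ = 15.41°, invalid

α = atan 0.1 = 5.71°;  2α = 11.42°
edge 0: e_0 = (+1.05, -2.05);  n_0 = (-0.8900, -0.4559)
edge 3: e_3 = (-0.63, +3.04);  n_3 = (+0.9792, +0.2029)
∠(n_0, n_3) = 164.59°
δ = |180° − 164.59°| = 15.41°
15.41° > 2α = 11.42°  →  invalid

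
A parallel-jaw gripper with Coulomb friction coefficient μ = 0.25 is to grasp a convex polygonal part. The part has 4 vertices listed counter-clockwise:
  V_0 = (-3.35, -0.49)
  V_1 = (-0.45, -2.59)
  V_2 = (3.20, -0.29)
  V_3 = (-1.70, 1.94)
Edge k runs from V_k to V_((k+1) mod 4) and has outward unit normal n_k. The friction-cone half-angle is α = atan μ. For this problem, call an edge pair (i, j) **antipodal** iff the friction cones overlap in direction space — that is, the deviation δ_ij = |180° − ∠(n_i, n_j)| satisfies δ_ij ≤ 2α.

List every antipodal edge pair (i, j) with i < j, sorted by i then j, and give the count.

α = atan 0.25 = 14.04°;  2α = 28.07°
n_0 = (-0.5865, -0.8099)
n_1 = (+0.5331, -0.8460)
n_2 = (+0.4142, +0.9102)
n_3 = (-0.8273, +0.5618)
  (0,1): δ = 111.87°  ·
  (0,2): δ = 11.44°  ✓
  (0,3): δ = 91.73°  ·
  (1,2): δ = 56.69°  ·
  (1,3): δ = 23.61°  ✓
  (2,3): δ = 99.71°  ·
antipodal pairs: 2

count = 2; pairs: (0,2), (1,3)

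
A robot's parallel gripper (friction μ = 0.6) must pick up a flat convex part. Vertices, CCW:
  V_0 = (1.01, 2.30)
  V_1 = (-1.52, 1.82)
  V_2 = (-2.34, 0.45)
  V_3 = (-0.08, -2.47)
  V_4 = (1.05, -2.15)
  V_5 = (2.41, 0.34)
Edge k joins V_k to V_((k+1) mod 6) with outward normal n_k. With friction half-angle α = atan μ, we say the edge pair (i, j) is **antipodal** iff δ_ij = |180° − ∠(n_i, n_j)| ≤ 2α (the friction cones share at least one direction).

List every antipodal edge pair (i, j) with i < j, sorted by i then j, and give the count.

count = 5; pairs: (0,3), (0,4), (1,3), (1,4), (2,5)

α = atan 0.6 = 30.96°;  2α = 61.93°
n_0 = (-0.1864, +0.9825)
n_1 = (-0.8580, +0.5136)
n_2 = (-0.7908, -0.6121)
n_3 = (+0.2725, -0.9622)
n_4 = (+0.8776, -0.4793)
n_5 = (+0.8137, +0.5812)
  (0,1): δ = 131.64°  ·
  (0,2): δ = 63.00°  ·
  (0,3): δ = 5.07°  ✓
  (0,4): δ = 50.61°  ✓
  (0,5): δ = 114.80°  ·
  (1,2): δ = 111.36°  ·
  (1,3): δ = 43.29°  ✓
  (1,4): δ = 2.26°  ✓
  (1,5): δ = 66.44°  ·
  (2,3): δ = 111.93°  ·
  (2,4): δ = 66.38°  ·
  (2,5): δ = 2.20°  ✓
  (3,4): δ = 134.45°  ·
  (3,5): δ = 70.27°  ·
  (4,5): δ = 115.82°  ·
antipodal pairs: 5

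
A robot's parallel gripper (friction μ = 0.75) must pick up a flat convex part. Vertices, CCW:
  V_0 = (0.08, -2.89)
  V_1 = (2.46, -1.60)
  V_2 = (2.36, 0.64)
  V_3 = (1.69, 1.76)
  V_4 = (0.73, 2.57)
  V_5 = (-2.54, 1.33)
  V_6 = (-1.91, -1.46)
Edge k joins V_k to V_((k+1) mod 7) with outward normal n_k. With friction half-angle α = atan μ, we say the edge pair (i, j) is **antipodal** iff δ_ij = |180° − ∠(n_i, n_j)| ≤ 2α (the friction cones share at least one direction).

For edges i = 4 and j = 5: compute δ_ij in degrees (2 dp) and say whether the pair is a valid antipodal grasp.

α = atan 0.75 = 36.87°;  2α = 73.74°
edge 4: e_4 = (-3.27, -1.24);  n_4 = (-0.3546, +0.9350)
edge 5: e_5 = (+0.63, -2.79);  n_5 = (-0.9754, -0.2203)
∠(n_4, n_5) = 81.96°
δ = |180° − 81.96°| = 98.04°
98.04° > 2α = 73.74°  →  invalid

δ = 98.04°, invalid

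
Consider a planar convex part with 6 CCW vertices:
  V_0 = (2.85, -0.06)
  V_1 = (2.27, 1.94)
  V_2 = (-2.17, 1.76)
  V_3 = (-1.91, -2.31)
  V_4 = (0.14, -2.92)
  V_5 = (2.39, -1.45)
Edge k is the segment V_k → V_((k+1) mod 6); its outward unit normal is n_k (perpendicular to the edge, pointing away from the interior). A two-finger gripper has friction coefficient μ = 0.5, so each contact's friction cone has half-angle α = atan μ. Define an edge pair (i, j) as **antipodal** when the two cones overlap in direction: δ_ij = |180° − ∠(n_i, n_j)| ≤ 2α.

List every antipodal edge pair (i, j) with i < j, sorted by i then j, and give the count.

count = 4; pairs: (0,2), (1,3), (1,4), (2,5)

α = atan 0.5 = 26.57°;  2α = 53.13°
n_0 = (+0.9604, +0.2785)
n_1 = (-0.0405, +0.9992)
n_2 = (-0.9980, -0.0638)
n_3 = (-0.2852, -0.9585)
n_4 = (+0.5469, -0.8372)
n_5 = (+0.9494, -0.3142)
  (0,1): δ = 103.85°  ·
  (0,2): δ = 12.52°  ✓
  (0,3): δ = 57.26°  ·
  (0,4): δ = 106.99°  ·
  (0,5): δ = 145.52°  ·
  (1,2): δ = 88.67°  ·
  (1,3): δ = 18.89°  ✓
  (1,4): δ = 30.84°  ✓
  (1,5): δ = 69.37°  ·
  (2,3): δ = 110.23°  ·
  (2,4): δ = 60.50°  ·
  (2,5): δ = 21.97°  ✓
  (3,4): δ = 130.27°  ·
  (3,5): δ = 91.74°  ·
  (4,5): δ = 141.47°  ·
antipodal pairs: 4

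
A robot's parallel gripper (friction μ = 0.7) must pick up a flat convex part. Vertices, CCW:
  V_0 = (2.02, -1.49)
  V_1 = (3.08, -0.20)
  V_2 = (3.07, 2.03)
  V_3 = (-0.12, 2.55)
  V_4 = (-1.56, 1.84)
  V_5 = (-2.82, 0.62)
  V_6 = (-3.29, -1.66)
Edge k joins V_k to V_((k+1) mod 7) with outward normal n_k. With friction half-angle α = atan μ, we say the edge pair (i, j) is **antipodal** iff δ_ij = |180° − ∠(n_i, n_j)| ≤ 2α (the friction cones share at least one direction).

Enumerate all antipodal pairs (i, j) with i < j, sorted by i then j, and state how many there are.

count = 10; pairs: (0,2), (0,3), (0,4), (0,5), (1,3), (1,4), (1,5), (2,6), (3,6), (4,6)

α = atan 0.7 = 34.99°;  2α = 69.98°
n_0 = (+0.7726, -0.6349)
n_1 = (+1.0000, +0.0045)
n_2 = (+0.1609, +0.9870)
n_3 = (-0.4422, +0.8969)
n_4 = (-0.6956, +0.7184)
n_5 = (-0.9794, +0.2019)
n_6 = (+0.0320, -0.9995)
  (0,1): δ = 140.33°  ·
  (0,2): δ = 59.85°  ✓
  (0,3): δ = 24.34°  ✓
  (0,4): δ = 6.51°  ✓
  (0,5): δ = 27.76°  ✓
  (0,6): δ = 131.24°  ·
  (1,2): δ = 99.52°  ·
  (1,3): δ = 64.01°  ✓
  (1,4): δ = 46.18°  ✓
  (1,5): δ = 11.90°  ✓
  (1,6): δ = 91.58°  ·
  (2,3): δ = 144.50°  ·
  (2,4): δ = 126.67°  ·
  (2,5): δ = 92.39°  ·
  (2,6): δ = 11.09°  ✓
  (3,4): δ = 162.17°  ·
  (3,5): δ = 127.89°  ·
  (3,6): δ = 24.41°  ✓
  (4,5): δ = 145.72°  ·
  (4,6): δ = 42.24°  ✓
  (5,6): δ = 76.52°  ·
antipodal pairs: 10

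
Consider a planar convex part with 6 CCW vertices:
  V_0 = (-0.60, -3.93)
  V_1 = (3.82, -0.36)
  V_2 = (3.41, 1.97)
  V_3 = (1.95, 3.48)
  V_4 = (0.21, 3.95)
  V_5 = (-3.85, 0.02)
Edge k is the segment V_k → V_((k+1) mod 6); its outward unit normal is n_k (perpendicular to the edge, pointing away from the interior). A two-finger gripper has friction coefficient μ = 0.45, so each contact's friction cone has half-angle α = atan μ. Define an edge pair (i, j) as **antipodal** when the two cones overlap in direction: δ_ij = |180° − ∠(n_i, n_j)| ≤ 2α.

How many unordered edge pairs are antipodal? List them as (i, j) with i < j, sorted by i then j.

α = atan 0.45 = 24.23°;  2α = 48.46°
n_0 = (+0.6283, -0.7779)
n_1 = (+0.9849, +0.1733)
n_2 = (+0.7189, +0.6951)
n_3 = (+0.2608, +0.9654)
n_4 = (-0.6955, +0.7185)
n_5 = (-0.7722, -0.6354)
  (0,1): δ = 118.95°  ·
  (0,2): δ = 84.89°  ·
  (0,3): δ = 54.04°  ·
  (0,4): δ = 5.14°  ✓
  (0,5): δ = 90.52°  ·
  (1,2): δ = 145.94°  ·
  (1,3): δ = 115.10°  ·
  (1,4): δ = 55.91°  ·
  (1,5): δ = 29.47°  ✓
  (2,3): δ = 149.15°  ·
  (2,4): δ = 89.97°  ·
  (2,5): δ = 4.59°  ✓
  (3,4): δ = 120.82°  ·
  (3,5): δ = 35.44°  ✓
  (4,5): δ = 94.62°  ·
antipodal pairs: 4

count = 4; pairs: (0,4), (1,5), (2,5), (3,5)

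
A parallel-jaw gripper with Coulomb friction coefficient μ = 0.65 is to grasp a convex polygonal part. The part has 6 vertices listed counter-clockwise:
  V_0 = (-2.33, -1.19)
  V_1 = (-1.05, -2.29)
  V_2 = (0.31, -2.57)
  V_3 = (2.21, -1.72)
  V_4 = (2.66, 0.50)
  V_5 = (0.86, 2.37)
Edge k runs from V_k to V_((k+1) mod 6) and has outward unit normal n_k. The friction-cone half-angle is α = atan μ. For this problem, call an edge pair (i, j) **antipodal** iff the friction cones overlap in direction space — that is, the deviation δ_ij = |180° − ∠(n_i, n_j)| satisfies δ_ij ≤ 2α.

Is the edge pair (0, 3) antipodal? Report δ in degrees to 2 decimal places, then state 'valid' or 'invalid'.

α = atan 0.65 = 33.02°;  2α = 66.05°
edge 0: e_0 = (+1.28, -1.10);  n_0 = (-0.6518, -0.7584)
edge 3: e_3 = (+0.45, +2.22);  n_3 = (+0.9801, -0.1987)
∠(n_0, n_3) = 119.22°
δ = |180° − 119.22°| = 60.78°
60.78° ≤ 2α = 66.05°  →  valid

δ = 60.78°, valid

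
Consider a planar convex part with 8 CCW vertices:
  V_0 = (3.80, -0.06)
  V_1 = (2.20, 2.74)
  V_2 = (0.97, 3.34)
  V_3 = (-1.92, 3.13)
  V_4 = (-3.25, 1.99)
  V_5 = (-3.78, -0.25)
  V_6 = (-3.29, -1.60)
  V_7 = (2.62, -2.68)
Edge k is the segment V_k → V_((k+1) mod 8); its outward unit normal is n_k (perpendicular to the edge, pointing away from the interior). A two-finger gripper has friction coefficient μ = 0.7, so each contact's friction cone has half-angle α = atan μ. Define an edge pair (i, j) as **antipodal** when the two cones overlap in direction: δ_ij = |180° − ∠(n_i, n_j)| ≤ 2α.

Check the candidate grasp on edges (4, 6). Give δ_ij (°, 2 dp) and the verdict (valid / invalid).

α = atan 0.7 = 34.99°;  2α = 69.98°
edge 4: e_4 = (-0.53, -2.24);  n_4 = (-0.9731, +0.2302)
edge 6: e_6 = (+5.91, -1.08);  n_6 = (-0.1798, -0.9837)
∠(n_4, n_6) = 92.96°
δ = |180° − 92.96°| = 87.04°
87.04° > 2α = 69.98°  →  invalid

δ = 87.04°, invalid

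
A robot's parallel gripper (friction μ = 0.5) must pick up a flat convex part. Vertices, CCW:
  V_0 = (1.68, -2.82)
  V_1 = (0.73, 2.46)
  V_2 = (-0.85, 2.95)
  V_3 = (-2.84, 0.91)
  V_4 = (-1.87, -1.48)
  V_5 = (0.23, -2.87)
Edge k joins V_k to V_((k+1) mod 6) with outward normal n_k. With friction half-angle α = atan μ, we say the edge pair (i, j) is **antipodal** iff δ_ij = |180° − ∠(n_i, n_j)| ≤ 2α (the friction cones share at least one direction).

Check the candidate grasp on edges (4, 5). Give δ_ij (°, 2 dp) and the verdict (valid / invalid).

δ = 144.52°, invalid

α = atan 0.5 = 26.57°;  2α = 53.13°
edge 4: e_4 = (+2.10, -1.39);  n_4 = (-0.5519, -0.8339)
edge 5: e_5 = (+1.45, +0.05);  n_5 = (+0.0345, -0.9994)
∠(n_4, n_5) = 35.48°
δ = |180° − 35.48°| = 144.52°
144.52° > 2α = 53.13°  →  invalid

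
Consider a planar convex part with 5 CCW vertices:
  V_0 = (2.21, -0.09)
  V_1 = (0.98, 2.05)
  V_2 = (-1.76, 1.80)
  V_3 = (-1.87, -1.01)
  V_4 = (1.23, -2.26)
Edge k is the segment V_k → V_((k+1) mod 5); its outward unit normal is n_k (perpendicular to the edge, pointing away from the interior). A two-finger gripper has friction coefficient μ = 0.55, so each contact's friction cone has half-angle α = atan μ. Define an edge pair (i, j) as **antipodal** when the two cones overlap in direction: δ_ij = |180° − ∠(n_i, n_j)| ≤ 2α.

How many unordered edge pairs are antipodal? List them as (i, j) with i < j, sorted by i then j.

α = atan 0.55 = 28.81°;  2α = 57.62°
n_0 = (+0.8670, +0.4983)
n_1 = (-0.0909, +0.9959)
n_2 = (-0.9992, +0.0391)
n_3 = (-0.3740, -0.9274)
n_4 = (+0.9114, -0.4116)
  (0,1): δ = 114.68°  ·
  (0,2): δ = 32.13°  ✓
  (0,3): δ = 38.15°  ✓
  (0,4): δ = 125.81°  ·
  (1,2): δ = 97.46°  ·
  (1,3): δ = 27.17°  ✓
  (1,4): δ = 60.48°  ·
  (2,3): δ = 109.72°  ·
  (2,4): δ = 22.06°  ✓
  (3,4): δ = 92.34°  ·
antipodal pairs: 4

count = 4; pairs: (0,2), (0,3), (1,3), (2,4)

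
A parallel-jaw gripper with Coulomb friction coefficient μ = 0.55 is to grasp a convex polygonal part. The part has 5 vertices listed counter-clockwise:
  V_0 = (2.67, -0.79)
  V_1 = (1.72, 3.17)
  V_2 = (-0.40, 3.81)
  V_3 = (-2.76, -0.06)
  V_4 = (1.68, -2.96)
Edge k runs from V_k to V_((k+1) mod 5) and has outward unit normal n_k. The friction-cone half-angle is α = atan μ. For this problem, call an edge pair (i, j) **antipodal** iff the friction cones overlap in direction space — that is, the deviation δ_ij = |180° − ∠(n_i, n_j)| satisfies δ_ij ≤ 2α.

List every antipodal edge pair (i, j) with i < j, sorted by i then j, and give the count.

α = atan 0.55 = 28.81°;  2α = 57.62°
n_0 = (+0.9724, +0.2333)
n_1 = (+0.2890, +0.9573)
n_2 = (-0.8538, +0.5206)
n_3 = (-0.5468, -0.8372)
n_4 = (+0.9098, -0.4151)
  (0,1): δ = 120.29°  ·
  (0,2): δ = 44.87°  ✓
  (0,3): δ = 43.36°  ✓
  (0,4): δ = 141.99°  ·
  (1,2): δ = 104.58°  ·
  (1,3): δ = 16.35°  ✓
  (1,4): δ = 82.27°  ·
  (2,3): δ = 91.78°  ·
  (2,4): δ = 6.85°  ✓
  (3,4): δ = 81.37°  ·
antipodal pairs: 4

count = 4; pairs: (0,2), (0,3), (1,3), (2,4)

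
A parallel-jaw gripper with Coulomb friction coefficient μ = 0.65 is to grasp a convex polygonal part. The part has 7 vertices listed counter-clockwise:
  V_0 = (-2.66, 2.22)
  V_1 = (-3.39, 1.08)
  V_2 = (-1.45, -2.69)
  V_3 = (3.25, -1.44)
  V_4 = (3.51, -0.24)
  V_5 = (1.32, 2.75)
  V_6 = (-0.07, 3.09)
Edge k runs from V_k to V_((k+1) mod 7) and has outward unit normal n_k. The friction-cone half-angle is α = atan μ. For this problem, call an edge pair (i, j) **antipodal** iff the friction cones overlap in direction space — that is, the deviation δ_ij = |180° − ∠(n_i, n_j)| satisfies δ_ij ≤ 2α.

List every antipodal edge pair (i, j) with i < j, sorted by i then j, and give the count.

α = atan 0.65 = 33.02°;  2α = 66.05°
n_0 = (-0.8421, +0.5393)
n_1 = (-0.8892, -0.4576)
n_2 = (+0.2570, -0.9664)
n_3 = (+0.9773, -0.2118)
n_4 = (+0.8067, +0.5909)
n_5 = (+0.2376, +0.9714)
n_6 = (-0.3184, +0.9479)
  (0,1): δ = 120.14°  ·
  (0,2): δ = 42.47°  ✓
  (0,3): δ = 20.41°  ✓
  (0,4): δ = 68.85°  ·
  (0,5): δ = 108.89°  ·
  (0,6): δ = 141.20°  ·
  (1,2): δ = 102.34°  ·
  (1,3): δ = 39.45°  ✓
  (1,4): δ = 8.99°  ✓
  (1,5): δ = 49.03°  ✓
  (1,6): δ = 81.34°  ·
  (2,3): δ = 117.12°  ·
  (2,4): δ = 68.67°  ·
  (2,5): δ = 28.64°  ✓
  (2,6): δ = 3.67°  ✓
  (3,4): δ = 131.55°  ·
  (3,5): δ = 91.52°  ·
  (3,6): δ = 59.21°  ✓
  (4,5): δ = 139.97°  ·
  (4,6): δ = 107.65°  ·
  (5,6): δ = 147.69°  ·
antipodal pairs: 8

count = 8; pairs: (0,2), (0,3), (1,3), (1,4), (1,5), (2,5), (2,6), (3,6)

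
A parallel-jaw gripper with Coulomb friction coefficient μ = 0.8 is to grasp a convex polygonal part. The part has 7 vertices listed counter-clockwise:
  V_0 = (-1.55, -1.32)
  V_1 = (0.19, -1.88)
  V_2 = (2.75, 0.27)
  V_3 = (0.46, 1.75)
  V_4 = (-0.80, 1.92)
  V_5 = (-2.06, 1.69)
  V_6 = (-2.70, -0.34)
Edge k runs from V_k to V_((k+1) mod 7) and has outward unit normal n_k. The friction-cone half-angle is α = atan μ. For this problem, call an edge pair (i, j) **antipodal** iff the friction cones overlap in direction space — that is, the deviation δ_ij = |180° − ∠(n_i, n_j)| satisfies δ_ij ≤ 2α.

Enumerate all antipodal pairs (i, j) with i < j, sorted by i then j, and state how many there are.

α = atan 0.8 = 38.66°;  2α = 77.32°
n_0 = (-0.3064, -0.9519)
n_1 = (+0.6431, -0.7658)
n_2 = (+0.5428, +0.8399)
n_3 = (+0.1337, +0.9910)
n_4 = (-0.1796, +0.9837)
n_5 = (-0.9537, +0.3007)
n_6 = (-0.6486, -0.7611)
  (0,1): δ = 122.13°  ·
  (0,2): δ = 15.03°  ✓
  (0,3): δ = 10.16°  ✓
  (0,4): δ = 28.19°  ✓
  (0,5): δ = 90.34°  ·
  (0,6): δ = 157.40°  ·
  (1,2): δ = 72.90°  ✓
  (1,3): δ = 47.71°  ✓
  (1,4): δ = 29.68°  ✓
  (1,5): δ = 32.48°  ✓
  (1,6): δ = 99.54°  ·
  (2,3): δ = 154.81°  ·
  (2,4): δ = 136.78°  ·
  (2,5): δ = 74.62°  ✓
  (2,6): δ = 7.56°  ✓
  (3,4): δ = 161.97°  ·
  (3,5): δ = 99.81°  ·
  (3,6): δ = 32.75°  ✓
  (4,5): δ = 117.84°  ·
  (4,6): δ = 50.78°  ✓
  (5,6): δ = 112.94°  ·
antipodal pairs: 11

count = 11; pairs: (0,2), (0,3), (0,4), (1,2), (1,3), (1,4), (1,5), (2,5), (2,6), (3,6), (4,6)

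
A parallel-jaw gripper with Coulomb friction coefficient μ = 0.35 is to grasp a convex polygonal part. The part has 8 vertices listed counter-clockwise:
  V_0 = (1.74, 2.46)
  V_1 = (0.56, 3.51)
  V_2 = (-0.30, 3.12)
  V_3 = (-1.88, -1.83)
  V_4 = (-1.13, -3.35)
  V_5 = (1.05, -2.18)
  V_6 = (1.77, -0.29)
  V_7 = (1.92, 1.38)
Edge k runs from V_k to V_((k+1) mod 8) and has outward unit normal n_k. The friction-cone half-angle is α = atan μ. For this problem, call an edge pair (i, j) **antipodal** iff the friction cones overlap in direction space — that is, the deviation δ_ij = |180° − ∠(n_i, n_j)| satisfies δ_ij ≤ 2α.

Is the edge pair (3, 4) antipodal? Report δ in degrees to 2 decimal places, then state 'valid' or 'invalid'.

α = atan 0.35 = 19.29°;  2α = 38.58°
edge 3: e_3 = (+0.75, -1.52);  n_3 = (-0.8968, -0.4425)
edge 4: e_4 = (+2.18, +1.17);  n_4 = (+0.4729, -0.8811)
∠(n_3, n_4) = 91.96°
δ = |180° − 91.96°| = 88.04°
88.04° > 2α = 38.58°  →  invalid

δ = 88.04°, invalid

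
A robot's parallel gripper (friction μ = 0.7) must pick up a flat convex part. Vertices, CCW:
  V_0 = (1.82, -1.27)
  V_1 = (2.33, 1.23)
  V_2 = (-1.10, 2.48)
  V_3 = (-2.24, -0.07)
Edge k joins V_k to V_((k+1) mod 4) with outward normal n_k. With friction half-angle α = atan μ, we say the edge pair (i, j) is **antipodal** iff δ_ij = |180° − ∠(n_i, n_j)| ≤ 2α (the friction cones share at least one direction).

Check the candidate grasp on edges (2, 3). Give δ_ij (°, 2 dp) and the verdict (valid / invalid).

α = atan 0.7 = 34.99°;  2α = 69.98°
edge 2: e_2 = (-1.14, -2.55);  n_2 = (-0.9129, +0.4081)
edge 3: e_3 = (+4.06, -1.20);  n_3 = (-0.2834, -0.9590)
∠(n_2, n_3) = 97.62°
δ = |180° − 97.62°| = 82.38°
82.38° > 2α = 69.98°  →  invalid

δ = 82.38°, invalid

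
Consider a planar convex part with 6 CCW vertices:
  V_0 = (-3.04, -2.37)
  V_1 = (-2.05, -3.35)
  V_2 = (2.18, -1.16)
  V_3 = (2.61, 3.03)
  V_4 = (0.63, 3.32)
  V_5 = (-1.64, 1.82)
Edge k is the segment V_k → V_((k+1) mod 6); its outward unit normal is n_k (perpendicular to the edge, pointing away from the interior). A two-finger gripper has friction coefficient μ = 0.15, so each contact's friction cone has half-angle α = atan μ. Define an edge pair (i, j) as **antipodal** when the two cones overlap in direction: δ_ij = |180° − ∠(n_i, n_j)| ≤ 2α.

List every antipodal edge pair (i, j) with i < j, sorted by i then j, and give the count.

count = 2; pairs: (1,4), (2,5)

α = atan 0.15 = 8.53°;  2α = 17.06°
n_0 = (-0.7035, -0.7107)
n_1 = (+0.4598, -0.8880)
n_2 = (+0.9948, -0.1021)
n_3 = (+0.1449, +0.9894)
n_4 = (-0.5513, +0.8343)
n_5 = (-0.9485, +0.3169)
  (0,1): δ = 107.92°  ·
  (0,2): δ = 51.15°  ·
  (0,3): δ = 36.38°  ·
  (0,4): δ = 78.17°  ·
  (0,5): δ = 116.23°  ·
  (1,2): δ = 123.23°  ·
  (1,3): δ = 35.70°  ·
  (1,4): δ = 6.08°  ✓
  (1,5): δ = 44.15°  ·
  (2,3): δ = 92.47°  ·
  (2,4): δ = 50.68°  ·
  (2,5): δ = 12.62°  ✓
  (3,4): δ = 138.21°  ·
  (3,5): δ = 100.14°  ·
  (4,5): δ = 141.93°  ·
antipodal pairs: 2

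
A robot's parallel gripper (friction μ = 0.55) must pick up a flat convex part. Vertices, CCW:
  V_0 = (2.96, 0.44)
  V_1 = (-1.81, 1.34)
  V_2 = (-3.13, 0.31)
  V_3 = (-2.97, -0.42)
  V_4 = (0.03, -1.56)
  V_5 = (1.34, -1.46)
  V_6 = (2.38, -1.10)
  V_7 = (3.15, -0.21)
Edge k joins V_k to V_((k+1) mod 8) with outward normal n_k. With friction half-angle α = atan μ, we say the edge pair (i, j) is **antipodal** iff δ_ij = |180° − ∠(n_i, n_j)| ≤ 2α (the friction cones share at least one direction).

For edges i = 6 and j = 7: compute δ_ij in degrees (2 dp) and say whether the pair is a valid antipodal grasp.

δ = 122.84°, invalid

α = atan 0.55 = 28.81°;  2α = 57.62°
edge 6: e_6 = (+0.77, +0.89);  n_6 = (+0.7562, -0.6543)
edge 7: e_7 = (-0.19, +0.65);  n_7 = (+0.9598, +0.2806)
∠(n_6, n_7) = 57.16°
δ = |180° − 57.16°| = 122.84°
122.84° > 2α = 57.62°  →  invalid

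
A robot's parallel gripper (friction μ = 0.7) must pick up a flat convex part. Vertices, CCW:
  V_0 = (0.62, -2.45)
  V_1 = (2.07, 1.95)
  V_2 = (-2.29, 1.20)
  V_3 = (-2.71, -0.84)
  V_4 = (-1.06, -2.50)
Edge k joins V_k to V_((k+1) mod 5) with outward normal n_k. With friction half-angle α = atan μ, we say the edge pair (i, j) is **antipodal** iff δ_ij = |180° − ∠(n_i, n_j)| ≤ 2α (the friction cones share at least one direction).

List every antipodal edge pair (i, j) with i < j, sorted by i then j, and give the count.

α = atan 0.7 = 34.99°;  2α = 69.98°
n_0 = (+0.9498, -0.3130)
n_1 = (-0.1695, +0.9855)
n_2 = (-0.9795, +0.2017)
n_3 = (-0.7092, -0.7050)
n_4 = (+0.0297, -0.9996)
  (0,1): δ = 62.00°  ✓
  (0,2): δ = 6.61°  ✓
  (0,3): δ = 63.07°  ✓
  (0,4): δ = 109.94°  ·
  (1,2): δ = 111.39°  ·
  (1,3): δ = 54.93°  ✓
  (1,4): δ = 8.06°  ✓
  (2,3): δ = 123.54°  ·
  (2,4): δ = 76.66°  ·
  (3,4): δ = 133.12°  ·
antipodal pairs: 5

count = 5; pairs: (0,1), (0,2), (0,3), (1,3), (1,4)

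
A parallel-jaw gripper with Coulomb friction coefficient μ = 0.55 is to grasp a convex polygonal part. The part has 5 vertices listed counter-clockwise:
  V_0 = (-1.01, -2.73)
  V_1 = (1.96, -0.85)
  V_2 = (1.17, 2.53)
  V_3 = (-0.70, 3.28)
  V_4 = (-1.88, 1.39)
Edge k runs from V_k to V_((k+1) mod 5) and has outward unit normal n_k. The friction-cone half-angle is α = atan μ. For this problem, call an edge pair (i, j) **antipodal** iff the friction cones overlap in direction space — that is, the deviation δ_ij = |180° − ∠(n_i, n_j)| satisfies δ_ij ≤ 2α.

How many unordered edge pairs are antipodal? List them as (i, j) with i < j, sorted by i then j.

α = atan 0.55 = 28.81°;  2α = 57.62°
n_0 = (+0.5348, -0.8449)
n_1 = (+0.9738, +0.2276)
n_2 = (+0.3722, +0.9281)
n_3 = (-0.8483, +0.5296)
n_4 = (-0.9784, -0.2066)
  (0,1): δ = 109.18°  ·
  (0,2): δ = 54.19°  ✓
  (0,3): δ = 25.69°  ✓
  (0,4): δ = 69.59°  ·
  (1,2): δ = 125.01°  ·
  (1,3): δ = 45.13°  ✓
  (1,4): δ = 1.23°  ✓
  (2,3): δ = 100.12°  ·
  (2,4): δ = 56.22°  ✓
  (3,4): δ = 136.10°  ·
antipodal pairs: 5

count = 5; pairs: (0,2), (0,3), (1,3), (1,4), (2,4)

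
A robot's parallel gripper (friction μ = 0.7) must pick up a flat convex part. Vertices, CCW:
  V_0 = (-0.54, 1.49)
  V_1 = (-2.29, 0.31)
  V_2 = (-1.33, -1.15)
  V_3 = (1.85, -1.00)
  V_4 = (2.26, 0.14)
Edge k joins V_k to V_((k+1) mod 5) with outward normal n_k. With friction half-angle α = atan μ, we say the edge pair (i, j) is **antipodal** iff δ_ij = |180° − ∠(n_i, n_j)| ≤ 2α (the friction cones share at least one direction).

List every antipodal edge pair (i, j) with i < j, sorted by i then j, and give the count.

count = 5; pairs: (0,2), (0,3), (1,3), (1,4), (2,4)

α = atan 0.7 = 34.99°;  2α = 69.98°
n_0 = (-0.5591, +0.8291)
n_1 = (-0.8356, -0.5494)
n_2 = (+0.0471, -0.9989)
n_3 = (+0.9410, -0.3384)
n_4 = (+0.4343, +0.9008)
  (0,1): δ = 90.66°  ·
  (0,2): δ = 31.29°  ✓
  (0,3): δ = 36.23°  ✓
  (0,4): δ = 120.27°  ·
  (1,2): δ = 120.63°  ·
  (1,3): δ = 53.11°  ✓
  (1,4): δ = 30.93°  ✓
  (2,3): δ = 112.48°  ·
  (2,4): δ = 28.44°  ✓
  (3,4): δ = 95.96°  ·
antipodal pairs: 5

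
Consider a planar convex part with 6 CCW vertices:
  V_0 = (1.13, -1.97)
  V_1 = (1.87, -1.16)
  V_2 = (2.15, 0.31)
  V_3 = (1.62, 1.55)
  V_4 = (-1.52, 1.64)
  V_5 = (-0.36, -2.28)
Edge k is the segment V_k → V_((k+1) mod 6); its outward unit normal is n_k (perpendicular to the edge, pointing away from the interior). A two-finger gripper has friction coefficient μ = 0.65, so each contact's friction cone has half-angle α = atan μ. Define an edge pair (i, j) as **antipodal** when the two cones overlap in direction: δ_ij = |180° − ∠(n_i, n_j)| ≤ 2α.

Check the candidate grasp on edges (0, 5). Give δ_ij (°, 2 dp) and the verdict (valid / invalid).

α = atan 0.65 = 33.02°;  2α = 66.05°
edge 0: e_0 = (+0.74, +0.81);  n_0 = (+0.7383, -0.6745)
edge 5: e_5 = (+1.49, +0.31);  n_5 = (+0.2037, -0.9790)
∠(n_0, n_5) = 35.83°
δ = |180° − 35.83°| = 144.17°
144.17° > 2α = 66.05°  →  invalid

δ = 144.17°, invalid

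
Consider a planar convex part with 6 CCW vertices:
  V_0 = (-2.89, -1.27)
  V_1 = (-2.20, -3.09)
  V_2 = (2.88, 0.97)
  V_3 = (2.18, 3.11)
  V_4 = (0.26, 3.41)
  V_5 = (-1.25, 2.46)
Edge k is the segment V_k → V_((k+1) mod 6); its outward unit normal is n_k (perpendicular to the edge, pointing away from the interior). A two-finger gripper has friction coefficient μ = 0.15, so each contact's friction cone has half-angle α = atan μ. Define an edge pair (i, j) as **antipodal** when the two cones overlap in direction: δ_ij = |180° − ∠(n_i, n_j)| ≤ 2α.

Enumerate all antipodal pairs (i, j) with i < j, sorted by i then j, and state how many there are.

α = atan 0.15 = 8.53°;  2α = 17.06°
n_0 = (-0.9351, -0.3545)
n_1 = (+0.6243, -0.7812)
n_2 = (+0.9504, +0.3109)
n_3 = (+0.1544, +0.9880)
n_4 = (-0.5325, +0.8464)
n_5 = (-0.9154, +0.4025)
  (0,1): δ = 72.13°  ·
  (0,2): δ = 2.65°  ✓
  (0,3): δ = 60.36°  ·
  (0,4): δ = 101.41°  ·
  (0,5): δ = 135.50°  ·
  (1,2): δ = 110.52°  ·
  (1,3): δ = 47.51°  ·
  (1,4): δ = 6.46°  ✓
  (1,5): δ = 27.63°  ·
  (2,3): δ = 116.99°  ·
  (2,4): δ = 75.94°  ·
  (2,5): δ = 41.85°  ·
  (3,4): δ = 138.94°  ·
  (3,5): δ = 104.85°  ·
  (4,5): δ = 145.91°  ·
antipodal pairs: 2

count = 2; pairs: (0,2), (1,4)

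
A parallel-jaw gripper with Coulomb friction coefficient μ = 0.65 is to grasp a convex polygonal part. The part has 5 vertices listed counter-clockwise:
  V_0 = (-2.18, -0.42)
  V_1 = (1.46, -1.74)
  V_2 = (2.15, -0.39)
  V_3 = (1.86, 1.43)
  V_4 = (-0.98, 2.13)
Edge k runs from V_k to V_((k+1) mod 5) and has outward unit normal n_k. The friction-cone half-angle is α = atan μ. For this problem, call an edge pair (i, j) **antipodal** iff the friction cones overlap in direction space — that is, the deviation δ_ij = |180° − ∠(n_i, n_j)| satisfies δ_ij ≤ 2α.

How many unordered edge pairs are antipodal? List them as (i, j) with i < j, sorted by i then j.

α = atan 0.65 = 33.02°;  2α = 66.05°
n_0 = (-0.3409, -0.9401)
n_1 = (+0.8904, -0.4551)
n_2 = (+0.9875, +0.1574)
n_3 = (+0.2393, +0.9709)
n_4 = (-0.9048, +0.4258)
  (0,1): δ = 97.14°  ·
  (0,2): δ = 61.01°  ✓
  (0,3): δ = 6.09°  ✓
  (0,4): δ = 84.73°  ·
  (1,2): δ = 143.87°  ·
  (1,3): δ = 76.77°  ·
  (1,4): δ = 1.87°  ✓
  (2,3): δ = 112.90°  ·
  (2,4): δ = 34.25°  ✓
  (3,4): δ = 101.35°  ·
antipodal pairs: 4

count = 4; pairs: (0,2), (0,3), (1,4), (2,4)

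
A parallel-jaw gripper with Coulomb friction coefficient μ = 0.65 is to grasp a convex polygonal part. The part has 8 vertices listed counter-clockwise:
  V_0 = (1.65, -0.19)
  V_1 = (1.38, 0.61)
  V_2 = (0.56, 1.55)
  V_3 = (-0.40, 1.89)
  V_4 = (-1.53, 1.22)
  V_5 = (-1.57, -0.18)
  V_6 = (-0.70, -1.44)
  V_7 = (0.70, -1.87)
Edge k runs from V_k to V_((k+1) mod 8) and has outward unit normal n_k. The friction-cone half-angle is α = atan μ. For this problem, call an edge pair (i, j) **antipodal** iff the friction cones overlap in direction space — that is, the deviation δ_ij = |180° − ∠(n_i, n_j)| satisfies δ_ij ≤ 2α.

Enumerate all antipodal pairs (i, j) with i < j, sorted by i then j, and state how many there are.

count = 12; pairs: (0,4), (0,5), (0,6), (1,4), (1,5), (1,6), (2,5), (2,6), (3,6), (3,7), (4,7), (5,7)

α = atan 0.65 = 33.02°;  2α = 66.05°
n_0 = (+0.9475, +0.3198)
n_1 = (+0.7536, +0.6574)
n_2 = (+0.3338, +0.9426)
n_3 = (-0.5100, +0.8602)
n_4 = (-0.9996, +0.0286)
n_5 = (-0.8229, -0.5682)
n_6 = (-0.2936, -0.9559)
n_7 = (+0.8705, -0.4922)
  (0,1): δ = 157.55°  ·
  (0,2): δ = 128.15°  ·
  (0,3): δ = 77.98°  ·
  (0,4): δ = 20.29°  ✓
  (0,5): δ = 15.97°  ✓
  (0,6): δ = 54.28°  ✓
  (0,7): δ = 131.86°  ·
  (1,2): δ = 150.60°  ·
  (1,3): δ = 100.43°  ·
  (1,4): δ = 42.74°  ✓
  (1,5): δ = 6.48°  ✓
  (1,6): δ = 31.83°  ✓
  (1,7): δ = 109.41°  ·
  (2,3): δ = 129.83°  ·
  (2,4): δ = 72.13°  ·
  (2,5): δ = 35.87°  ✓
  (2,6): δ = 2.43°  ✓
  (2,7): δ = 80.02°  ·
  (3,4): δ = 122.30°  ·
  (3,5): δ = 86.04°  ·
  (3,6): δ = 47.74°  ✓
  (3,7): δ = 29.85°  ✓
  (4,5): δ = 143.74°  ·
  (4,6): δ = 105.44°  ·
  (4,7): δ = 27.85°  ✓
  (5,6): δ = 141.70°  ·
  (5,7): δ = 64.11°  ✓
  (6,7): δ = 102.41°  ·
antipodal pairs: 12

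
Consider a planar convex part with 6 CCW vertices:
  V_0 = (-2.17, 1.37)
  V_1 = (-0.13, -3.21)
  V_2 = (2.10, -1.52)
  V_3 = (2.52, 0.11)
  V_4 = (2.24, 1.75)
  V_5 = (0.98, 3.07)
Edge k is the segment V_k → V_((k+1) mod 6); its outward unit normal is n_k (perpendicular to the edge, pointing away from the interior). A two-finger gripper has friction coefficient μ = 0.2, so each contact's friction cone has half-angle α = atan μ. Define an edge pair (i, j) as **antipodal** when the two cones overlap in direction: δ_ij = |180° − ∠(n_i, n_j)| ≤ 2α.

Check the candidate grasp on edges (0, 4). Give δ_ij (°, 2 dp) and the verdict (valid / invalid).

α = atan 0.2 = 11.31°;  2α = 22.62°
edge 0: e_0 = (+2.04, -4.58);  n_0 = (-0.9135, -0.4069)
edge 4: e_4 = (-1.26, +1.32);  n_4 = (+0.7234, +0.6905)
∠(n_0, n_4) = 160.34°
δ = |180° − 160.34°| = 19.66°
19.66° ≤ 2α = 22.62°  →  valid

δ = 19.66°, valid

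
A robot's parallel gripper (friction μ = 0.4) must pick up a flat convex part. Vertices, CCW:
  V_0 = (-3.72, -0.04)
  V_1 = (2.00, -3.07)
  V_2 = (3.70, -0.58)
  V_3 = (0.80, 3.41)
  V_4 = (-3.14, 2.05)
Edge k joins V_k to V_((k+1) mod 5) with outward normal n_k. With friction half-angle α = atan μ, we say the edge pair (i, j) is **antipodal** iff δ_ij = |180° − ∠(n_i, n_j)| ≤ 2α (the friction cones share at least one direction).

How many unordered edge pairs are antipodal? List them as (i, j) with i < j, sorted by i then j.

α = atan 0.4 = 21.80°;  2α = 43.60°
n_0 = (-0.4681, -0.8837)
n_1 = (+0.8259, -0.5639)
n_2 = (+0.8089, +0.5879)
n_3 = (-0.3263, +0.9453)
n_4 = (-0.9636, +0.2674)
  (0,1): δ = 96.41°  ·
  (0,2): δ = 26.08°  ✓
  (0,3): δ = 46.95°  ·
  (0,4): δ = 102.40°  ·
  (1,2): δ = 109.67°  ·
  (1,3): δ = 36.63°  ✓
  (1,4): δ = 18.81°  ✓
  (2,3): δ = 106.97°  ·
  (2,4): δ = 51.52°  ·
  (3,4): δ = 124.55°  ·
antipodal pairs: 3

count = 3; pairs: (0,2), (1,3), (1,4)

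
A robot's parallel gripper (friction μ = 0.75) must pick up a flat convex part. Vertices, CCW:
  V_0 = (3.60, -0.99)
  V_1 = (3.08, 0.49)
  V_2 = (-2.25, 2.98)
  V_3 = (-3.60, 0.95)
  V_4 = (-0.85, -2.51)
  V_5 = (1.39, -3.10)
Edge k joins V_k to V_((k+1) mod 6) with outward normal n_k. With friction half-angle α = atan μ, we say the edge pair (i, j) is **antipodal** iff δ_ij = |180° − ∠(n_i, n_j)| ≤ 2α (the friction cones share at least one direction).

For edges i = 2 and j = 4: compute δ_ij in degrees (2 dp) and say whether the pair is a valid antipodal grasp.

δ = 71.13°, valid

α = atan 0.75 = 36.87°;  2α = 73.74°
edge 2: e_2 = (-1.35, -2.03);  n_2 = (-0.8327, +0.5538)
edge 4: e_4 = (+2.24, -0.59);  n_4 = (-0.2547, -0.9670)
∠(n_2, n_4) = 108.87°
δ = |180° − 108.87°| = 71.13°
71.13° ≤ 2α = 73.74°  →  valid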